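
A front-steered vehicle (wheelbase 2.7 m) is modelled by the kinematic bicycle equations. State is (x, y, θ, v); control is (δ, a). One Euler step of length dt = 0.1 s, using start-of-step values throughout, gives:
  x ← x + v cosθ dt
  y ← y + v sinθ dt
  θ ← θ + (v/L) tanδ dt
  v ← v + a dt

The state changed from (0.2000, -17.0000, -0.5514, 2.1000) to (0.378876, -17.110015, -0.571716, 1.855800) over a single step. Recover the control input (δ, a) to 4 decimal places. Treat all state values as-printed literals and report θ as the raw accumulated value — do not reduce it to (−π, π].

δ = -0.2555, a = -2.4420

a = (v'−v)/dt = (-0.244200)/0.1 = -2.4420
Δθ = θ'−θ = -0.020316;  (v·dt/L) = 2.1000·0.1/2.7 = 0.077778
tan δ = Δθ·L/(v·dt) = -0.261206  →  δ = -0.2555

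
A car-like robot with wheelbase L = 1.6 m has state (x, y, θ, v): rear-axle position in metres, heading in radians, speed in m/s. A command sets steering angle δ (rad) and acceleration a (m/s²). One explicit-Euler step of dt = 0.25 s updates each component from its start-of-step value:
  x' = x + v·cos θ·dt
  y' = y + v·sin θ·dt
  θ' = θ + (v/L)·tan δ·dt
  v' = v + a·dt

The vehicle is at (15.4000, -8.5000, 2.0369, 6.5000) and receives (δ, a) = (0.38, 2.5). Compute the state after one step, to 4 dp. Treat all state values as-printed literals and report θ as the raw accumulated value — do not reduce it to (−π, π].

x' = 15.4000 + 6.5000·cos(2.0369)·0.25 = 14.6697
y' = -8.5000 + 6.5000·sin(2.0369)·0.25 = -7.0483
θ' = 2.0369 + (6.5000/1.6)·tan(0.38)·0.25 = 2.4426
v' = 6.5000 + 2.5000·0.25 = 7.1250

(14.6697, -7.0483, 2.4426, 7.1250)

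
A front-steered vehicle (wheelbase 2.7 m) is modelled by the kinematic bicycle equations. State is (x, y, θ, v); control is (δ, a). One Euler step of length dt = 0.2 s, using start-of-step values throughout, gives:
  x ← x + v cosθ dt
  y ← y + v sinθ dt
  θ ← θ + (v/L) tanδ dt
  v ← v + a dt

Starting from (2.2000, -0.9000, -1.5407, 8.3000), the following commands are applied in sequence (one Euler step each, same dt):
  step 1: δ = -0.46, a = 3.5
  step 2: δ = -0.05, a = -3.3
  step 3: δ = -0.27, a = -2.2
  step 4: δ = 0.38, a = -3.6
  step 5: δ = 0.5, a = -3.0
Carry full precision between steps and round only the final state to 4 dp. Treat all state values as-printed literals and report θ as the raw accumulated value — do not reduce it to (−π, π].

after step 1 (δ=-0.46, a=3.5): (2.249952, -2.559248, -1.845309, 9.000000)
after step 2 (δ=-0.05, a=-3.3): (1.762012, -4.291851, -1.878670, 8.340000)
after step 3 (δ=-0.27, a=-2.2): (1.256552, -5.881422, -2.049645, 7.900000)
after step 4 (δ=0.38, a=-3.6): (0.528554, -7.283713, -1.815915, 7.180000)
after step 5 (δ=0.5, a=-3.0): (0.180078, -8.676789, -1.525363, 6.580000)

(0.1801, -8.6768, -1.5254, 6.5800)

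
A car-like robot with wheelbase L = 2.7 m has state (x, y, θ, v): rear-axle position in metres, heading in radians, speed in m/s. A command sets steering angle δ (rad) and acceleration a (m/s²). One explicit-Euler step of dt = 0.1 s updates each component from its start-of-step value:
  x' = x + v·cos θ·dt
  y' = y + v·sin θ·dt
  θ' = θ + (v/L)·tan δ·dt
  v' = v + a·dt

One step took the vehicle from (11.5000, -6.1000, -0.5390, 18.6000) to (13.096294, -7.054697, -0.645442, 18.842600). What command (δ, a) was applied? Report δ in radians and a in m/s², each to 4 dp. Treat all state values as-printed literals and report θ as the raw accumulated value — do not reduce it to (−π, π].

δ = -0.1533, a = 2.4260

a = (v'−v)/dt = (0.242600)/0.1 = 2.4260
Δθ = θ'−θ = -0.106442;  (v·dt/L) = 18.6000·0.1/2.7 = 0.688889
tan δ = Δθ·L/(v·dt) = -0.154513  →  δ = -0.1533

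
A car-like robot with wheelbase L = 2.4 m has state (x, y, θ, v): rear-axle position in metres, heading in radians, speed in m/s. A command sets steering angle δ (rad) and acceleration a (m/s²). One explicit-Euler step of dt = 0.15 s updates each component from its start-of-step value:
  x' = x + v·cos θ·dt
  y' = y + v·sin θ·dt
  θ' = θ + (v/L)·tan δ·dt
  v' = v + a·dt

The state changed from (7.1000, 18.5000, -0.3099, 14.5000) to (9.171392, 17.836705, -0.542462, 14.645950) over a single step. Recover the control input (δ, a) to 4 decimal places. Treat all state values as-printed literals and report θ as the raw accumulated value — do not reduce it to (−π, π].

δ = -0.2512, a = 0.9730

a = (v'−v)/dt = (0.145950)/0.15 = 0.9730
Δθ = θ'−θ = -0.232562;  (v·dt/L) = 14.5000·0.15/2.4 = 0.906250
tan δ = Δθ·L/(v·dt) = -0.256620  →  δ = -0.2512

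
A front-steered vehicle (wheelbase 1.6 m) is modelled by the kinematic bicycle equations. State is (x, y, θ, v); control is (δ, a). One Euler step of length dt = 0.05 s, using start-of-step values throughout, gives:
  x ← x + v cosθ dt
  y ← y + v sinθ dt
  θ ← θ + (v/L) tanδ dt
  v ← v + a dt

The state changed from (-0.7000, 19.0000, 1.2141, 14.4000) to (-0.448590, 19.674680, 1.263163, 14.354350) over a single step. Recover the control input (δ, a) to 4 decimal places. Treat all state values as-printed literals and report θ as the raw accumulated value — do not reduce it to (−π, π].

δ = 0.1086, a = -0.9130

a = (v'−v)/dt = (-0.045650)/0.05 = -0.9130
Δθ = θ'−θ = 0.049063;  (v·dt/L) = 14.4000·0.05/1.6 = 0.450000
tan δ = Δθ·L/(v·dt) = 0.109029  →  δ = 0.1086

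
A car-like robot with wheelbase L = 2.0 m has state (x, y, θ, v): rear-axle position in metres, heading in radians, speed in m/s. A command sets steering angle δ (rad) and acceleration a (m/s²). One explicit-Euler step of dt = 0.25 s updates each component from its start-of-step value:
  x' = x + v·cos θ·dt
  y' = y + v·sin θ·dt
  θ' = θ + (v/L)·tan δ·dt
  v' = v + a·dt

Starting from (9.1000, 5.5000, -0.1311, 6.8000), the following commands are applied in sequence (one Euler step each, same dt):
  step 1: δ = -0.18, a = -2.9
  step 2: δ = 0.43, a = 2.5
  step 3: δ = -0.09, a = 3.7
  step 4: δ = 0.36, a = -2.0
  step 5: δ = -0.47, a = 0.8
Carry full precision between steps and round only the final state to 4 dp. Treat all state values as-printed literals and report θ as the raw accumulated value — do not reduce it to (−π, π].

(17.4963, 5.5328, -0.1067, 7.3250)

after step 1 (δ=-0.18, a=-2.9): (10.785412, 5.277768, -0.285774, 6.075000)
after step 2 (δ=0.43, a=2.5): (12.242567, 4.849632, 0.062491, 6.700000)
after step 3 (δ=-0.09, a=3.7): (13.914297, 4.954237, -0.013088, 7.625000)
after step 4 (δ=0.36, a=-2.0): (15.820384, 4.929288, 0.345671, 7.125000)
after step 5 (δ=-0.47, a=0.8): (17.496270, 5.532826, -0.106736, 7.325000)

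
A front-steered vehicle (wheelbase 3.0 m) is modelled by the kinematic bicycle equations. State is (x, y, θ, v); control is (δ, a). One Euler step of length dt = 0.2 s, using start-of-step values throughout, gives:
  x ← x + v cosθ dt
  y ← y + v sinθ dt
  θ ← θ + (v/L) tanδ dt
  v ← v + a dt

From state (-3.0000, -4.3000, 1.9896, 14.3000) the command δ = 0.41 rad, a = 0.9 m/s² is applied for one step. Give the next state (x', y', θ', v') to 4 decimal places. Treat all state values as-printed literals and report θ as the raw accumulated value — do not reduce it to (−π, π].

(-4.1631, -1.6872, 2.4039, 14.4800)

x' = -3.0000 + 14.3000·cos(1.9896)·0.2 = -4.1631
y' = -4.3000 + 14.3000·sin(1.9896)·0.2 = -1.6872
θ' = 1.9896 + (14.3000/3.0)·tan(0.41)·0.2 = 2.4039
v' = 14.3000 + 0.9000·0.2 = 14.4800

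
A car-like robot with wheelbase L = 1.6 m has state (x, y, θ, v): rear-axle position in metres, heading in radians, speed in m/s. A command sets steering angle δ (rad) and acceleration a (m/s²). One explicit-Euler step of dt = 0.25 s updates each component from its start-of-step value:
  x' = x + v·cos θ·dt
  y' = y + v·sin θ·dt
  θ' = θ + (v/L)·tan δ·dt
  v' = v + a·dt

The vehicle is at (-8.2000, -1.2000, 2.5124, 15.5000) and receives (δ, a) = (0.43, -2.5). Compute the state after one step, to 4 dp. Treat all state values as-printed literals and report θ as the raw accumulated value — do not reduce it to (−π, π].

x' = -8.2000 + 15.5000·cos(2.5124)·0.25 = -11.3329
y' = -1.2000 + 15.5000·sin(2.5124)·0.25 = 1.0804
θ' = 2.5124 + (15.5000/1.6)·tan(0.43)·0.25 = 3.6231
v' = 15.5000 − 2.5000·0.25 = 14.8750

(-11.3329, 1.0804, 3.6231, 14.8750)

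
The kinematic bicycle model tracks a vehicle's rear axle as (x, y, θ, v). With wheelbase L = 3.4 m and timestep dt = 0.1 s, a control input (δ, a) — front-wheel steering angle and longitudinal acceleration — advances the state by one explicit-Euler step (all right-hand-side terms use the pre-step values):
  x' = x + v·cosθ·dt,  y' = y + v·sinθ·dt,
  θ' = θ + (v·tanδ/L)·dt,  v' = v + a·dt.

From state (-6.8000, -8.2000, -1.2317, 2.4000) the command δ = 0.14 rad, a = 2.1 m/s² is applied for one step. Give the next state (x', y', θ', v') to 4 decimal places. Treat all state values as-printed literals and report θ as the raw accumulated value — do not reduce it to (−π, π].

x' = -6.8000 + 2.4000·cos(-1.2317)·0.1 = -6.7202
y' = -8.2000 + 2.4000·sin(-1.2317)·0.1 = -8.4263
θ' = -1.2317 + (2.4000/3.4)·tan(0.14)·0.1 = -1.2218
v' = 2.4000 + 2.1000·0.1 = 2.6100

(-6.7202, -8.4263, -1.2218, 2.6100)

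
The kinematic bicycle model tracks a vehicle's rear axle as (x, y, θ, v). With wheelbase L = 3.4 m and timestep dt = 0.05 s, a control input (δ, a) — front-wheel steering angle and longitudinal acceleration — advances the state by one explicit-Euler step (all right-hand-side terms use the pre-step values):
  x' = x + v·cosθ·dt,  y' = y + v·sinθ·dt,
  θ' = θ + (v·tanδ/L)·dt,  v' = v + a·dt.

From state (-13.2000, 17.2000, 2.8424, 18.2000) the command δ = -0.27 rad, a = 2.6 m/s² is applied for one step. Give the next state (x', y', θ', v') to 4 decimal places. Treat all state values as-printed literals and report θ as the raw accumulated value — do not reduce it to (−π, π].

(-14.0696, 17.4682, 2.7683, 18.3300)

x' = -13.2000 + 18.2000·cos(2.8424)·0.05 = -14.0696
y' = 17.2000 + 18.2000·sin(2.8424)·0.05 = 17.4682
θ' = 2.8424 + (18.2000/3.4)·tan(-0.27)·0.05 = 2.7683
v' = 18.2000 + 2.6000·0.05 = 18.3300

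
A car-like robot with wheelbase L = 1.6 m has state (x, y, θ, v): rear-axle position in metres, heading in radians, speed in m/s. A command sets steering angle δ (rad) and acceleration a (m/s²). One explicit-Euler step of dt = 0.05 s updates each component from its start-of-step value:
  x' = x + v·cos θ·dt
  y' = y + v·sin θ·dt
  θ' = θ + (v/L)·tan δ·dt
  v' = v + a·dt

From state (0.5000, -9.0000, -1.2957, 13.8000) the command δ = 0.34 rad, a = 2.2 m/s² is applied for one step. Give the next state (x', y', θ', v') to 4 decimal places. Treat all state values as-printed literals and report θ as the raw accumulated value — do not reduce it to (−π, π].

(0.6874, -9.6641, -1.1432, 13.9100)

x' = 0.5000 + 13.8000·cos(-1.2957)·0.05 = 0.6874
y' = -9.0000 + 13.8000·sin(-1.2957)·0.05 = -9.6641
θ' = -1.2957 + (13.8000/1.6)·tan(0.34)·0.05 = -1.1432
v' = 13.8000 + 2.2000·0.05 = 13.9100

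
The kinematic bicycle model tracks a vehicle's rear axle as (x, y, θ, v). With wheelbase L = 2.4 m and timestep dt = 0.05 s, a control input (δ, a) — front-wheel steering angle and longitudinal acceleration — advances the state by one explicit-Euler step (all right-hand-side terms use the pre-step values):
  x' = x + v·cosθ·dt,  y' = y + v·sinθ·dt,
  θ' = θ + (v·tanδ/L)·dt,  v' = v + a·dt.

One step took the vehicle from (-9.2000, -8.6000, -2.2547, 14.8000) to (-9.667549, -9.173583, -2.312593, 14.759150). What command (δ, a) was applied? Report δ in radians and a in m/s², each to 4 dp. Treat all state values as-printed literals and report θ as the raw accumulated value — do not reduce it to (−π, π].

δ = -0.1856, a = -0.8170

a = (v'−v)/dt = (-0.040850)/0.05 = -0.8170
Δθ = θ'−θ = -0.057893;  (v·dt/L) = 14.8000·0.05/2.4 = 0.308333
tan δ = Δθ·L/(v·dt) = -0.187761  →  δ = -0.1856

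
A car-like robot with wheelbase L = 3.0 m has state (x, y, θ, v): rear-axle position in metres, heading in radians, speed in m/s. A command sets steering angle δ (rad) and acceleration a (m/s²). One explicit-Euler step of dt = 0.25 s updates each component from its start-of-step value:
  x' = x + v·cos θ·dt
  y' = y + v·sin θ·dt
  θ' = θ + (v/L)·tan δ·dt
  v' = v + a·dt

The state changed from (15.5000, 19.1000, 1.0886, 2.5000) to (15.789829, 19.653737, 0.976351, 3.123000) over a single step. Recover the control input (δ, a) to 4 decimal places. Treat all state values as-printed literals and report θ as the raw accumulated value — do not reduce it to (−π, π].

a = (v'−v)/dt = (0.623000)/0.25 = 2.4920
Δθ = θ'−θ = -0.112249;  (v·dt/L) = 2.5000·0.25/3.0 = 0.208333
tan δ = Δθ·L/(v·dt) = -0.538795  →  δ = -0.4942

δ = -0.4942, a = 2.4920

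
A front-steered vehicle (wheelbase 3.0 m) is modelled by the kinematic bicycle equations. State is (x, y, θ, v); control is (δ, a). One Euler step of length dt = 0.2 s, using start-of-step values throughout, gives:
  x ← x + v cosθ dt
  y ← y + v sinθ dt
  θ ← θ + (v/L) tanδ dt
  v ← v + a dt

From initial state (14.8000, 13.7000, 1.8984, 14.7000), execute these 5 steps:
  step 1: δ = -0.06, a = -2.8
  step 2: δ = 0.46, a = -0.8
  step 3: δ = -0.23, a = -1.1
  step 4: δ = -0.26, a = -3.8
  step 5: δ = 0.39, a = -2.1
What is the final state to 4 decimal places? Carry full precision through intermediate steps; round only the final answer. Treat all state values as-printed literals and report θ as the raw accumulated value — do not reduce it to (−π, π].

(9.1627, 26.1778, 2.2006, 12.5800)

after step 1 (δ=-0.06, a=-2.8): (13.853981, 16.483639, 1.839529, 14.140000)
after step 2 (δ=0.46, a=-0.8): (13.103119, 19.210137, 2.306572, 13.980000)
after step 3 (δ=-0.23, a=-1.1): (11.226548, 21.282840, 2.088351, 13.760000)
after step 4 (δ=-0.26, a=-3.8): (9.864978, 23.674415, 1.844320, 13.000000)
after step 5 (δ=0.39, a=-2.1): (9.162650, 26.177760, 2.200568, 12.580000)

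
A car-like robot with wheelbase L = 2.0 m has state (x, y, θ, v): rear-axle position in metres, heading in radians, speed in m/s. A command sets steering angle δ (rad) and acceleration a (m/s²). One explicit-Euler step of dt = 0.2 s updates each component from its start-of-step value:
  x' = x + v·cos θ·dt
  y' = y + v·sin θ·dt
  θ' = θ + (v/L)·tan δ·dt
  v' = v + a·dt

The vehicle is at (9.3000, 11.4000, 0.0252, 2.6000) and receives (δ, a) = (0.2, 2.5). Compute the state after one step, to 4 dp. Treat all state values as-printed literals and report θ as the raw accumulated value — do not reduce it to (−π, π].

x' = 9.3000 + 2.6000·cos(0.0252)·0.2 = 9.8198
y' = 11.4000 + 2.6000·sin(0.0252)·0.2 = 11.4131
θ' = 0.0252 + (2.6000/2.0)·tan(0.2)·0.2 = 0.0779
v' = 2.6000 + 2.5000·0.2 = 3.1000

(9.8198, 11.4131, 0.0779, 3.1000)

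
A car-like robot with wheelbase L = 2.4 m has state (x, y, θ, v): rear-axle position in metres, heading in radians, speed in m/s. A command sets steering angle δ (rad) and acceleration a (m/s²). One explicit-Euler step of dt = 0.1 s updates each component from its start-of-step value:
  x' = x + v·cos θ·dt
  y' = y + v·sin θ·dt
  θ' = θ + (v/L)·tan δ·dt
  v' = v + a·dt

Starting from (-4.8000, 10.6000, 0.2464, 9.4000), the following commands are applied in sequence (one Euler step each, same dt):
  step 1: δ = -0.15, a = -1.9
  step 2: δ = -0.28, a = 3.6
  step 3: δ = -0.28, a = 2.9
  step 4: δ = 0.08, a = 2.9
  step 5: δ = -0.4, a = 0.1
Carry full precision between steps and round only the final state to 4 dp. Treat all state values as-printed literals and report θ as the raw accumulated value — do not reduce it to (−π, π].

after step 1 (δ=-0.15, a=-1.9): (-3.888391, 10.829279, 0.187205, 9.210000)
after step 2 (δ=-0.28, a=3.6): (-2.983483, 11.000690, 0.076856, 9.570000)
after step 3 (δ=-0.28, a=2.9): (-2.029308, 11.074169, -0.037806, 9.860000)
after step 4 (δ=0.08, a=2.9): (-1.044012, 11.036902, -0.004869, 10.150000)
after step 5 (δ=-0.4, a=0.1): (-0.029024, 11.031960, -0.183675, 10.160000)

(-0.0290, 11.0320, -0.1837, 10.1600)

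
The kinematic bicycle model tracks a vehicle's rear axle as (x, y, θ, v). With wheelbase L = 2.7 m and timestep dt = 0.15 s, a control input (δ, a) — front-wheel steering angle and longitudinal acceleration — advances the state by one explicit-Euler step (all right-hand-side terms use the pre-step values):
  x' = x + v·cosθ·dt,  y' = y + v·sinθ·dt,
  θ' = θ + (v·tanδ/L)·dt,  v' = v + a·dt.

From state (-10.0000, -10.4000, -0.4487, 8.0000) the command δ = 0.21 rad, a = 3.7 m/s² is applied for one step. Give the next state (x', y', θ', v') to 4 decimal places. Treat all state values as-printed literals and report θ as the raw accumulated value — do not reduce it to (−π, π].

(-8.9188, -10.9206, -0.3540, 8.5550)

x' = -10.0000 + 8.0000·cos(-0.4487)·0.15 = -8.9188
y' = -10.4000 + 8.0000·sin(-0.4487)·0.15 = -10.9206
θ' = -0.4487 + (8.0000/2.7)·tan(0.21)·0.15 = -0.3540
v' = 8.0000 + 3.7000·0.15 = 8.5550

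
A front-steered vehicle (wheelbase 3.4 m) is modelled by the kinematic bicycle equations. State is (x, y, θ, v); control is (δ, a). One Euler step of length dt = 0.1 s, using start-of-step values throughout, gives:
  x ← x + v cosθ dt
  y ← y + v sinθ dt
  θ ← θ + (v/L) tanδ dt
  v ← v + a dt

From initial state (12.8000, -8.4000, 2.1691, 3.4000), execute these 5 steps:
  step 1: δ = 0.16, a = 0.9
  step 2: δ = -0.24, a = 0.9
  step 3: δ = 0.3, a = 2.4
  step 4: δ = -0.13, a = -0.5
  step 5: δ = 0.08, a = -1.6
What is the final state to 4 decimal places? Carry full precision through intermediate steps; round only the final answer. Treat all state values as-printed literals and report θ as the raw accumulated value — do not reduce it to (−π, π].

after step 1 (δ=0.16, a=0.9): (12.608498, -8.119061, 2.185238, 3.490000)
after step 2 (δ=-0.24, a=0.9): (12.407299, -7.833894, 2.160118, 3.580000)
after step 3 (δ=0.3, a=2.4): (12.208323, -7.536283, 2.192690, 3.820000)
after step 4 (δ=-0.13, a=-0.5): (11.985779, -7.225802, 2.178001, 3.770000)
after step 5 (δ=0.08, a=-1.6): (11.770673, -6.916192, 2.186891, 3.610000)

(11.7707, -6.9162, 2.1869, 3.6100)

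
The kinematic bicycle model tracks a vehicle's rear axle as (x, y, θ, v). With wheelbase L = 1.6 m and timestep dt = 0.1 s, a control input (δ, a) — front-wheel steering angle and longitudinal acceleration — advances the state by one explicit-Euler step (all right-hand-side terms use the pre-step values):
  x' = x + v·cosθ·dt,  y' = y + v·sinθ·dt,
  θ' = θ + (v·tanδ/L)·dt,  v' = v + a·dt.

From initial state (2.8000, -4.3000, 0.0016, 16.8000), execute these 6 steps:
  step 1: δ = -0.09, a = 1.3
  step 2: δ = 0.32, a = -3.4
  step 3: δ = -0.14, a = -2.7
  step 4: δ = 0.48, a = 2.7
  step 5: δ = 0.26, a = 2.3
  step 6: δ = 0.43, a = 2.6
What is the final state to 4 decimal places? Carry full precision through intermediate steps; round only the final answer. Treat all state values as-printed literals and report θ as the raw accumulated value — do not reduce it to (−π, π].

after step 1 (δ=-0.09, a=1.3): (4.479998, -4.297312, -0.093156, 16.930000)
after step 2 (δ=0.32, a=-3.4): (6.165657, -4.454797, 0.257495, 16.590000)
after step 3 (δ=-0.14, a=-2.7): (7.769961, -4.032317, 0.111377, 16.320000)
after step 4 (δ=0.48, a=2.7): (9.391849, -3.850925, 0.642400, 16.590000)
after step 5 (δ=0.26, a=2.3): (10.720145, -2.856987, 0.918231, 16.820000)
after step 6 (δ=0.43, a=2.6): (11.741500, -1.520590, 1.400357, 17.080000)

(11.7415, -1.5206, 1.4004, 17.0800)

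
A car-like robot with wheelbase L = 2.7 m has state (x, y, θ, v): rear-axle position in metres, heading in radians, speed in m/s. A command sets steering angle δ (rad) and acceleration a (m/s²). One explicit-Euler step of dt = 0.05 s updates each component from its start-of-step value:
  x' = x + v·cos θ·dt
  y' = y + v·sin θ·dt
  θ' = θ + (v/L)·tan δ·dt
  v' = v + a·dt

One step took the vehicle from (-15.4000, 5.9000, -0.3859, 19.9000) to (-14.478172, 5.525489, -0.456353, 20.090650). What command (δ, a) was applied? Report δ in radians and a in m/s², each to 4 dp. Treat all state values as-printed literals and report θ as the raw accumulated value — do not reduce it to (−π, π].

a = (v'−v)/dt = (0.190650)/0.05 = 3.8130
Δθ = θ'−θ = -0.070453;  (v·dt/L) = 19.9000·0.05/2.7 = 0.368519
tan δ = Δθ·L/(v·dt) = -0.191179  →  δ = -0.1889

δ = -0.1889, a = 3.8130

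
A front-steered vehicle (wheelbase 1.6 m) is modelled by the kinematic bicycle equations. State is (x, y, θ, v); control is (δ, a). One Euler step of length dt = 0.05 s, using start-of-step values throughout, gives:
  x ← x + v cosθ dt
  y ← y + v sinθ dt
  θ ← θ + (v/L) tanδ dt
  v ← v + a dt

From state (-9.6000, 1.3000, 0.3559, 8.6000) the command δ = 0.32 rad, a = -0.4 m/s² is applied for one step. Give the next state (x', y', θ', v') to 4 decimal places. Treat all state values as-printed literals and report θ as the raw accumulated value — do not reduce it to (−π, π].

(-9.1969, 1.4498, 0.4450, 8.5800)

x' = -9.6000 + 8.6000·cos(0.3559)·0.05 = -9.1969
y' = 1.3000 + 8.6000·sin(0.3559)·0.05 = 1.4498
θ' = 0.3559 + (8.6000/1.6)·tan(0.32)·0.05 = 0.4450
v' = 8.6000 − 0.4000·0.05 = 8.5800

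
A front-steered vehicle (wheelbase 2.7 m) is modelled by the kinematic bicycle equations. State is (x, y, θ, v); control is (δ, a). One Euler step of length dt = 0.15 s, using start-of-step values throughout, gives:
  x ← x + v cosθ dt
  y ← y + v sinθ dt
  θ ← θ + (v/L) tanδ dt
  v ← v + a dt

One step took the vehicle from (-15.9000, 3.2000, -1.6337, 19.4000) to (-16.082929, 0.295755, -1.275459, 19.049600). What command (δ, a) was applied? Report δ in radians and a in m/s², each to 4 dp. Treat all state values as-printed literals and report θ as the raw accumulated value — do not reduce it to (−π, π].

δ = 0.3209, a = -2.3360

a = (v'−v)/dt = (-0.350400)/0.15 = -2.3360
Δθ = θ'−θ = 0.358241;  (v·dt/L) = 19.4000·0.15/2.7 = 1.077778
tan δ = Δθ·L/(v·dt) = 0.332389  →  δ = 0.3209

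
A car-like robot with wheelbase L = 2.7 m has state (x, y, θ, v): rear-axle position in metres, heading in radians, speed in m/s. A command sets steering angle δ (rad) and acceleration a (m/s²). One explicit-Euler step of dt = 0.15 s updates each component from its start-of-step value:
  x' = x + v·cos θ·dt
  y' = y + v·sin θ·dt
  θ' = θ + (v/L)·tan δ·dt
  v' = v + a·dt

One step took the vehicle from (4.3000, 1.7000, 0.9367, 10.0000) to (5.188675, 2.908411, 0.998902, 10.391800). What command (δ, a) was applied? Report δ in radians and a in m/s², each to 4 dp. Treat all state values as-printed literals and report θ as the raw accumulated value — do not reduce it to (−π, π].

δ = 0.1115, a = 2.6120

a = (v'−v)/dt = (0.391800)/0.15 = 2.6120
Δθ = θ'−θ = 0.062202;  (v·dt/L) = 10.0000·0.15/2.7 = 0.555556
tan δ = Δθ·L/(v·dt) = 0.111964  →  δ = 0.1115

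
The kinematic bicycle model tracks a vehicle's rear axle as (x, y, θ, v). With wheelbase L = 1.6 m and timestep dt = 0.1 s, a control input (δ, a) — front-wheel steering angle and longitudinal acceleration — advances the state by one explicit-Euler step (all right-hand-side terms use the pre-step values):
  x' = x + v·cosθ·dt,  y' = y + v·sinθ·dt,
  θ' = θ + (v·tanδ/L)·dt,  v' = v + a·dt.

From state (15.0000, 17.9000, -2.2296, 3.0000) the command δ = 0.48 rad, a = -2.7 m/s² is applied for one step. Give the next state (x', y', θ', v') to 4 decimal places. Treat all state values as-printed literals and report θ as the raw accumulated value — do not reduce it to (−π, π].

x' = 15.0000 + 3.0000·cos(-2.2296)·0.1 = 14.8163
y' = 17.9000 + 3.0000·sin(-2.2296)·0.1 = 17.6628
θ' = -2.2296 + (3.0000/1.6)·tan(0.48)·0.1 = -2.1320
v' = 3.0000 − 2.7000·0.1 = 2.7300

(14.8163, 17.6628, -2.1320, 2.7300)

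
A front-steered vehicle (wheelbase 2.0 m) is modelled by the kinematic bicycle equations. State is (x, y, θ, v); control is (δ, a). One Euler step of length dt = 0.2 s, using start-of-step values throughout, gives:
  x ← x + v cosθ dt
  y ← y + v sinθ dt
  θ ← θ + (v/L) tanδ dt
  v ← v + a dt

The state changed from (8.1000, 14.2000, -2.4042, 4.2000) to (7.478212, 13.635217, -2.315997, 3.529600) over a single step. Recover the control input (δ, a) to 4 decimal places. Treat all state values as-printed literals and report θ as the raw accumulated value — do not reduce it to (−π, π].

a = (v'−v)/dt = (-0.670400)/0.2 = -3.3520
Δθ = θ'−θ = 0.088203;  (v·dt/L) = 4.2000·0.2/2.0 = 0.420000
tan δ = Δθ·L/(v·dt) = 0.210007  →  δ = 0.2070

δ = 0.2070, a = -3.3520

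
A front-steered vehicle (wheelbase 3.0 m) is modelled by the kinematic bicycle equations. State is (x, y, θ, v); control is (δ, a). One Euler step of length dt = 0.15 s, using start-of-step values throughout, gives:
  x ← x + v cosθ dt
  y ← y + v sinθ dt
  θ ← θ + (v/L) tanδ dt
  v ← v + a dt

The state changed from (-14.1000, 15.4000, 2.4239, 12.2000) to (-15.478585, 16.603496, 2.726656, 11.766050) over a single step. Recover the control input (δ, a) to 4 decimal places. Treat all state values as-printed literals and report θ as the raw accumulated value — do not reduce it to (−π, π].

δ = 0.4607, a = -2.8930

a = (v'−v)/dt = (-0.433950)/0.15 = -2.8930
Δθ = θ'−θ = 0.302756;  (v·dt/L) = 12.2000·0.15/3.0 = 0.610000
tan δ = Δθ·L/(v·dt) = 0.496321  →  δ = 0.4607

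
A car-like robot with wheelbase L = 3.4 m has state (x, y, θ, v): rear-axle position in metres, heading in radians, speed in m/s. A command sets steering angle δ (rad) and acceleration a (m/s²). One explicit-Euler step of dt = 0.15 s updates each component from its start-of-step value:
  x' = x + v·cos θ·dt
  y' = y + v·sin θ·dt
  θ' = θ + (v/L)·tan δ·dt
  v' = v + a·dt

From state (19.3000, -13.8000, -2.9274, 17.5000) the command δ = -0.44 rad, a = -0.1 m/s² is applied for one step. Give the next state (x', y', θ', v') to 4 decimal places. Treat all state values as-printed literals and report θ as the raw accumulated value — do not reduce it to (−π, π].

(16.7350, -14.3580, -3.2909, 17.4850)

x' = 19.3000 + 17.5000·cos(-2.9274)·0.15 = 16.7350
y' = -13.8000 + 17.5000·sin(-2.9274)·0.15 = -14.3580
θ' = -2.9274 + (17.5000/3.4)·tan(-0.44)·0.15 = -3.2909
v' = 17.5000 − 0.1000·0.15 = 17.4850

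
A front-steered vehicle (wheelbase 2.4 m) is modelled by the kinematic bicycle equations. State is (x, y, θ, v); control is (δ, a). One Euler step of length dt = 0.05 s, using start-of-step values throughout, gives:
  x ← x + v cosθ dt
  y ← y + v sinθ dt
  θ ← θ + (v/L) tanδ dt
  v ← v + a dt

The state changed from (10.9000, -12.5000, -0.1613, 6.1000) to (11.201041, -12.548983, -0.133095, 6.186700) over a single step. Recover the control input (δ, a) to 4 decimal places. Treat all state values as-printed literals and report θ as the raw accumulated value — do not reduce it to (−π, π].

a = (v'−v)/dt = (0.086700)/0.05 = 1.7340
Δθ = θ'−θ = 0.028205;  (v·dt/L) = 6.1000·0.05/2.4 = 0.127083
tan δ = Δθ·L/(v·dt) = 0.221941  →  δ = 0.2184

δ = 0.2184, a = 1.7340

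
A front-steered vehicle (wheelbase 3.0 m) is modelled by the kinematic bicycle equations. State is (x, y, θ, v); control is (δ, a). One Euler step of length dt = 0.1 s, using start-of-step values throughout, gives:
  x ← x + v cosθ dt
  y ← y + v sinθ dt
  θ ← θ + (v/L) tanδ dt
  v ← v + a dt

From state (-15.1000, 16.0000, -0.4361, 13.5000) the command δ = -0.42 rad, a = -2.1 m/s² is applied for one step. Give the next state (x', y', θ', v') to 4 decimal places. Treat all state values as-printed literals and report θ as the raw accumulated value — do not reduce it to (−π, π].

(-13.8764, 15.4297, -0.6371, 13.2900)

x' = -15.1000 + 13.5000·cos(-0.4361)·0.1 = -13.8764
y' = 16.0000 + 13.5000·sin(-0.4361)·0.1 = 15.4297
θ' = -0.4361 + (13.5000/3.0)·tan(-0.42)·0.1 = -0.6371
v' = 13.5000 − 2.1000·0.1 = 13.2900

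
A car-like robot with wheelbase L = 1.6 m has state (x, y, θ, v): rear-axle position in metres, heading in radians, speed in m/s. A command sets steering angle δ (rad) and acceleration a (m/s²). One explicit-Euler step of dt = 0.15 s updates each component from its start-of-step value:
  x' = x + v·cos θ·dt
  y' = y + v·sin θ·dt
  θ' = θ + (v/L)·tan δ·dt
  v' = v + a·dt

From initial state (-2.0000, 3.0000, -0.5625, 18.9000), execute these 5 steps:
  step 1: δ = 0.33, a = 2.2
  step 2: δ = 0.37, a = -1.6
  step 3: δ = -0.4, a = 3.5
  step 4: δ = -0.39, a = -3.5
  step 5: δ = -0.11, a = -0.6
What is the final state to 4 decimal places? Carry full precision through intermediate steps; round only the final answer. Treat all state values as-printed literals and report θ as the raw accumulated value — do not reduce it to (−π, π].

after step 1 (δ=0.33, a=2.2): (0.398196, 1.488087, 0.044411, 19.230000)
after step 2 (δ=0.37, a=-1.6): (3.279852, 1.616149, 0.743656, 18.990000)
after step 3 (δ=-0.4, a=3.5): (5.376344, 3.544535, -0.009048, 19.515000)
after step 4 (δ=-0.39, a=-3.5): (8.303474, 3.518049, -0.761086, 18.990000)
after step 5 (δ=-0.11, a=-0.6): (10.366037, 1.553415, -0.957714, 18.900000)

(10.3660, 1.5534, -0.9577, 18.9000)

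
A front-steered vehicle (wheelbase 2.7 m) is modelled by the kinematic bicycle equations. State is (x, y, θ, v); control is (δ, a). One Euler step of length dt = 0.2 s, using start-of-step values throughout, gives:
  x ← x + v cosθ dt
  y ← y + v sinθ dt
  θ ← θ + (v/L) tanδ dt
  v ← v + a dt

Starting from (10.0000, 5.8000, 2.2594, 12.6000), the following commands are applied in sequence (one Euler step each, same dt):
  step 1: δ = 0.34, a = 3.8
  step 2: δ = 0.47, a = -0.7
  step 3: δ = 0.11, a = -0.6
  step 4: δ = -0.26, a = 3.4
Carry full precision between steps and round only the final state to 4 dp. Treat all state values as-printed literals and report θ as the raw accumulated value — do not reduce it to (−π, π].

after step 1 (δ=0.34, a=3.8): (8.398642, 7.745778, 2.589554, 13.360000)
after step 2 (δ=0.47, a=-0.7): (6.123548, 9.147038, 3.092253, 13.220000)
after step 3 (δ=0.11, a=-0.6): (3.482765, 9.277441, 3.200408, 13.100000)
after step 4 (δ=-0.26, a=3.4): (0.867295, 9.123434, 2.942268, 13.780000)

(0.8673, 9.1234, 2.9423, 13.7800)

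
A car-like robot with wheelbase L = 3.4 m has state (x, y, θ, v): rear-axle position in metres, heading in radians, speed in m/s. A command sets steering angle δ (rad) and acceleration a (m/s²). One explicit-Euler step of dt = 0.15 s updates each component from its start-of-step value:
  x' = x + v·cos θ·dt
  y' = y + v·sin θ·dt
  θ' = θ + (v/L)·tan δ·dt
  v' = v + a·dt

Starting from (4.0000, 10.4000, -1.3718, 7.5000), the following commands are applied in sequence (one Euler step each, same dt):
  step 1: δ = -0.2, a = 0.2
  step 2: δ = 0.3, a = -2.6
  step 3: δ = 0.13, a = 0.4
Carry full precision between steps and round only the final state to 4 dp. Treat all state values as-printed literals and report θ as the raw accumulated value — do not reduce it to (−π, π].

(4.6200, 7.1359, -1.2949, 7.2000)

after step 1 (δ=-0.2, a=0.2): (4.222396, 9.297201, -1.438873, 7.530000)
after step 2 (δ=0.3, a=-2.6): (4.370972, 8.177516, -1.336110, 7.140000)
after step 3 (δ=0.13, a=0.4): (4.620020, 7.135875, -1.294928, 7.200000)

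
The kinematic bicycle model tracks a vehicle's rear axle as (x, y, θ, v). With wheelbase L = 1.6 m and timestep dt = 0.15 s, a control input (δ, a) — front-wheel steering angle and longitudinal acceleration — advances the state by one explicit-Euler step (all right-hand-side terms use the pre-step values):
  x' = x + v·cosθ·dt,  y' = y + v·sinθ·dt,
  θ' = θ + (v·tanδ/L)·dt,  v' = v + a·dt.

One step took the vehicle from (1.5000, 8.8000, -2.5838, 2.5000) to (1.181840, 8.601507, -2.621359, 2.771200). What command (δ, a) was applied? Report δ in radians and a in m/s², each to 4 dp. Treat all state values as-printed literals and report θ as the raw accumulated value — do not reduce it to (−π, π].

a = (v'−v)/dt = (0.271200)/0.15 = 1.8080
Δθ = θ'−θ = -0.037559;  (v·dt/L) = 2.5000·0.15/1.6 = 0.234375
tan δ = Δθ·L/(v·dt) = -0.160252  →  δ = -0.1589

δ = -0.1589, a = 1.8080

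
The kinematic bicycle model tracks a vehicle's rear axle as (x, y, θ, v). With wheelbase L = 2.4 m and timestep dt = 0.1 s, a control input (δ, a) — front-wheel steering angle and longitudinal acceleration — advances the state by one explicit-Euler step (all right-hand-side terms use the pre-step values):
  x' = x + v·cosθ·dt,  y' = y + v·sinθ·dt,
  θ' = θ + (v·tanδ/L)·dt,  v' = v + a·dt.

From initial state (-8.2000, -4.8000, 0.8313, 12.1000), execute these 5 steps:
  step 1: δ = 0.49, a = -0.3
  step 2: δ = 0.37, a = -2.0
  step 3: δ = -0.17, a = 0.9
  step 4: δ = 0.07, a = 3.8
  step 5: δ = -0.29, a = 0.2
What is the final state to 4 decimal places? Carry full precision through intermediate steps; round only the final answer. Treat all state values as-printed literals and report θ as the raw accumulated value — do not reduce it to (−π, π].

after step 1 (δ=0.49, a=-0.3): (-7.384562, -3.906042, 1.100217, 12.070000)
after step 2 (δ=0.37, a=-2.0): (-6.837304, -2.830236, 1.295279, 11.870000)
after step 3 (δ=-0.17, a=0.9): (-6.514387, -1.688004, 1.210381, 11.960000)
after step 4 (δ=0.07, a=3.8): (-6.092602, -0.568847, 1.245321, 12.340000)
after step 5 (δ=-0.29, a=0.2): (-5.698020, 0.600367, 1.091887, 12.360000)

(-5.6980, 0.6004, 1.0919, 12.3600)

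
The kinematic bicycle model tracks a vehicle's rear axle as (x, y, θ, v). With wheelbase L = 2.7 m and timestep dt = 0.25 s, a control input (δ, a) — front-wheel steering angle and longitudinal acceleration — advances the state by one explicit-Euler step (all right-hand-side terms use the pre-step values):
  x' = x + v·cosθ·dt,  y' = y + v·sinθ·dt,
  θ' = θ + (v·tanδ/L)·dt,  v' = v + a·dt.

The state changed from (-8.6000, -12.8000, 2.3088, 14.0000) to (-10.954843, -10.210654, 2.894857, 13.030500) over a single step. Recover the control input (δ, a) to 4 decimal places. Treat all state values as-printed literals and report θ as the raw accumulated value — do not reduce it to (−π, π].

δ = 0.4246, a = -3.8780

a = (v'−v)/dt = (-0.969500)/0.25 = -3.8780
Δθ = θ'−θ = 0.586057;  (v·dt/L) = 14.0000·0.25/2.7 = 1.296296
tan δ = Δθ·L/(v·dt) = 0.452101  →  δ = 0.4246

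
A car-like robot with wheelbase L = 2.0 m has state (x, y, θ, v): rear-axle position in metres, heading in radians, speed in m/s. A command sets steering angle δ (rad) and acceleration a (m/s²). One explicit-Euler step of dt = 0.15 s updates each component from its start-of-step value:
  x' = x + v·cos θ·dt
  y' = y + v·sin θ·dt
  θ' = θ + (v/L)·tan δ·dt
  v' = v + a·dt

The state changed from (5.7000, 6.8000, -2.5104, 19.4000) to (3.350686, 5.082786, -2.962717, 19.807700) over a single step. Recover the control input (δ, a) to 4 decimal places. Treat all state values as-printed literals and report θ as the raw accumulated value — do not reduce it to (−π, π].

a = (v'−v)/dt = (0.407700)/0.15 = 2.7180
Δθ = θ'−θ = -0.452317;  (v·dt/L) = 19.4000·0.15/2.0 = 1.455000
tan δ = Δθ·L/(v·dt) = -0.310871  →  δ = -0.3014

δ = -0.3014, a = 2.7180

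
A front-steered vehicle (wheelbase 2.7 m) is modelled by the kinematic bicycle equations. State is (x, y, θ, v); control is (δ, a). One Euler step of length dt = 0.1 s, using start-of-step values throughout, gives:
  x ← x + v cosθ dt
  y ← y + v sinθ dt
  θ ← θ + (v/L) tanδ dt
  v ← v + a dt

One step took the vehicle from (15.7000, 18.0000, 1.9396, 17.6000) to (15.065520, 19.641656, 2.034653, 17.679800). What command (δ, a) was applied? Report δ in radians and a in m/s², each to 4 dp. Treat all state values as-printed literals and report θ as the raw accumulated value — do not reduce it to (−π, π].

δ = 0.1448, a = 0.7980

a = (v'−v)/dt = (0.079800)/0.1 = 0.7980
Δθ = θ'−θ = 0.095053;  (v·dt/L) = 17.6000·0.1/2.7 = 0.651852
tan δ = Δθ·L/(v·dt) = 0.145820  →  δ = 0.1448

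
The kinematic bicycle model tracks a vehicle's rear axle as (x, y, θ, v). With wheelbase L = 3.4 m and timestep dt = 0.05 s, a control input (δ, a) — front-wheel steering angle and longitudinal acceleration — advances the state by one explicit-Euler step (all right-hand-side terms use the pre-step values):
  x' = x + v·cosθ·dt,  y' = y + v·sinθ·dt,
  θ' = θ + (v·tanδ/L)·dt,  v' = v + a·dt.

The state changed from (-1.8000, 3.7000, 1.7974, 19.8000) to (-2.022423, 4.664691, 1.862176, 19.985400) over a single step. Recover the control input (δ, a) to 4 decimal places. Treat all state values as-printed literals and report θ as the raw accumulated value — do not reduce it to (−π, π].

a = (v'−v)/dt = (0.185400)/0.05 = 3.7080
Δθ = θ'−θ = 0.064776;  (v·dt/L) = 19.8000·0.05/3.4 = 0.291176
tan δ = Δθ·L/(v·dt) = 0.222463  →  δ = 0.2189

δ = 0.2189, a = 3.7080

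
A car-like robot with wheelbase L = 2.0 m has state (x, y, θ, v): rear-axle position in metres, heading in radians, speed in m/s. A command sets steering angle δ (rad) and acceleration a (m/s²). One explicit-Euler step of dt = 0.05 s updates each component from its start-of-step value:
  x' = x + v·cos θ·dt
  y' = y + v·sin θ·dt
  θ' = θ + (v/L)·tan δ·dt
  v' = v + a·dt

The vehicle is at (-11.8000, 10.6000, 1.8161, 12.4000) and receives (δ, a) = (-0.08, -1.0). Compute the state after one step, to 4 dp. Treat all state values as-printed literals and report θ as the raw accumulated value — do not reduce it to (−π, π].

x' = -11.8000 + 12.4000·cos(1.8161)·0.05 = -11.9506
y' = 10.6000 + 12.4000·sin(1.8161)·0.05 = 11.2014
θ' = 1.8161 + (12.4000/2.0)·tan(-0.08)·0.05 = 1.7912
v' = 12.4000 − 1.0000·0.05 = 12.3500

(-11.9506, 11.2014, 1.7912, 12.3500)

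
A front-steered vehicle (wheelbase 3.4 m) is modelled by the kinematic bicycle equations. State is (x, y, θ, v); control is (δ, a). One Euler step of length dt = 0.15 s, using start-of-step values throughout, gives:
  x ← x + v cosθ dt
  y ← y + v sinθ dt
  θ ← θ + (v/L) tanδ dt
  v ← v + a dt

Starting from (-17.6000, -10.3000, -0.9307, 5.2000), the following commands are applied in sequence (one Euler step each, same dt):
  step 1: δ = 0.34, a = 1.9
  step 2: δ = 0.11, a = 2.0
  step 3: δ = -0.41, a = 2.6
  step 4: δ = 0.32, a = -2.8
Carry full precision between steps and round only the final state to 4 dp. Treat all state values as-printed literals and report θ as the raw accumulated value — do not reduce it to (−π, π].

(-15.4497, -12.9242, -0.8435, 5.7550)

after step 1 (δ=0.34, a=1.9): (-17.134127, -10.925590, -0.849549, 5.485000)
after step 2 (δ=0.11, a=2.0): (-16.590847, -11.543461, -0.822822, 5.785000)
after step 3 (δ=-0.41, a=2.6): (-16.000643, -12.179581, -0.933749, 6.175000)
after step 4 (δ=0.32, a=-2.8): (-15.449687, -12.924152, -0.843470, 5.755000)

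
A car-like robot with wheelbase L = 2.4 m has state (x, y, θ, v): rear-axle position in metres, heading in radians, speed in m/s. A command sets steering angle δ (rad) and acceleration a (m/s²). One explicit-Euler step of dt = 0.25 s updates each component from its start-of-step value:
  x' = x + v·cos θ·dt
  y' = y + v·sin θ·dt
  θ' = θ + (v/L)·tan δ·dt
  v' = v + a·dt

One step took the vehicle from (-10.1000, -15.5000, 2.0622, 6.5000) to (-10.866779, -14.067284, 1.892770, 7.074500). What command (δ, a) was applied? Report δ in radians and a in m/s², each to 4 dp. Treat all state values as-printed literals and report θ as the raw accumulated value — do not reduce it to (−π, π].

δ = -0.2452, a = 2.2980

a = (v'−v)/dt = (0.574500)/0.25 = 2.2980
Δθ = θ'−θ = -0.169430;  (v·dt/L) = 6.5000·0.25/2.4 = 0.677083
tan δ = Δθ·L/(v·dt) = -0.250235  →  δ = -0.2452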